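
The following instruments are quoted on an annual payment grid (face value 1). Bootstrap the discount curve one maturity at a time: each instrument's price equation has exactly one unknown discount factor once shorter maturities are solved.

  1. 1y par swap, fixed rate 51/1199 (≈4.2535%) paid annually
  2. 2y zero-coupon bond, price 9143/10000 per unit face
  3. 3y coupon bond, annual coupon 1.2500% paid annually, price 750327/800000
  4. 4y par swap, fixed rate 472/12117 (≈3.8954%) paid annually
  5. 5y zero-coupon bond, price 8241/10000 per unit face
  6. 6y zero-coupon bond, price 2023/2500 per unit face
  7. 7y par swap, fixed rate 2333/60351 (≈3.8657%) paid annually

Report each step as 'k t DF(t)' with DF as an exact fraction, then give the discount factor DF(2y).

1 1 1199/1250
2 2 9143/10000
3 3 1129/1250
4 4 1073/1250
5 5 8241/10000
6 6 2023/2500
7 7 7667/10000
DF(2y) = 9143/10000 ≈ 0.914300

step 1 [1y] swap r/1=51/1199: DF=(1 − 51/1199·(0))/(1+51/1199) = 1199/1250 ≈ 0.959200
step 2 [2y] zero: DF = P = 9143/10000 ≈ 0.914300
step 3 [3y] bond c/1=1/80: DF=(750327/800000 − 1/80·(0.959200+0.914300))/(1+1/80) = 1129/1250 ≈ 0.903200
step 4 [4y] swap r/1=472/12117: DF=(1 − 472/12117·(0.959200+0.914300+0.903200))/(1+472/12117) = 1073/1250 ≈ 0.858400
step 5 [5y] zero: DF = P = 8241/10000 ≈ 0.824100
step 6 [6y] zero: DF = P = 2023/2500 ≈ 0.809200
step 7 [7y] swap r/1=2333/60351: DF=(1 − 2333/60351·(0.959200+0.914300+0.903200+0.858400+0.824100+0.809200))/(1+2333/60351) = 7667/10000 ≈ 0.766700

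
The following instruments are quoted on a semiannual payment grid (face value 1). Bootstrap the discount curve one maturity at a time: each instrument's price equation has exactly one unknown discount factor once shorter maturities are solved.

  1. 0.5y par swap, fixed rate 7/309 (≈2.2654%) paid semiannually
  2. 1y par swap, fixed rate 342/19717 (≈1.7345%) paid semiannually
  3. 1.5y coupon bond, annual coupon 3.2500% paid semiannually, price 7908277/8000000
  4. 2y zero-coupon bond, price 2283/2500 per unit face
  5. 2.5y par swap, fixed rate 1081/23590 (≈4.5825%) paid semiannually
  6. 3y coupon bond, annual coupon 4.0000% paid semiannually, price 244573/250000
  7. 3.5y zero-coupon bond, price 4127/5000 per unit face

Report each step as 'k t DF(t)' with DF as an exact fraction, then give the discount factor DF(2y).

1 1/2 618/625
2 1 9829/10000
3 3/2 2353/2500
4 2 2283/2500
5 5/2 8919/10000
6 3 4333/5000
7 7/2 4127/5000
DF(2y) = 2283/2500 ≈ 0.913200

step 1 [0.5y] swap r/2=7/618: DF=(1 − 7/618·(0))/(1+7/618) = 618/625 ≈ 0.988800
step 2 [1y] swap r/2=171/19717: DF=(1 − 171/19717·(0.988800))/(1+171/19717) = 9829/10000 ≈ 0.982900
step 3 [1.5y] bond c/2=13/800: DF=(7908277/8000000 − 13/800·(0.988800+0.982900))/(1+13/800) = 2353/2500 ≈ 0.941200
step 4 [2y] zero: DF = P = 2283/2500 ≈ 0.913200
step 5 [2.5y] swap r/2=1081/47180: DF=(1 − 1081/47180·(0.988800+0.982900+0.941200+0.913200))/(1+1081/47180) = 8919/10000 ≈ 0.891900
step 6 [3y] bond c/2=1/50: DF=(244573/250000 − 1/50·(0.988800+0.982900+0.941200+0.913200+0.891900))/(1+1/50) = 4333/5000 ≈ 0.866600
step 7 [3.5y] zero: DF = P = 4127/5000 ≈ 0.825400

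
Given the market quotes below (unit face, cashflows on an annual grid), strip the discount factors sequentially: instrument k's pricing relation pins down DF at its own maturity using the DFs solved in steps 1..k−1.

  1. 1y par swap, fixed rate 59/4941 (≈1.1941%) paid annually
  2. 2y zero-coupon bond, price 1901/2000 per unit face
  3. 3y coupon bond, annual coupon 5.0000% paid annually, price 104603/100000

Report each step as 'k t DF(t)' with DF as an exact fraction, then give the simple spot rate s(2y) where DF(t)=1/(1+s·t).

1 1 4941/5000
2 2 1901/2000
3 3 9039/10000
s(2y) = (1/(1901/2000) − 1)/(2) = 99/3802 ≈ 2.6039%

step 1 [1y] swap r/1=59/4941: DF=(1 − 59/4941·(0))/(1+59/4941) = 4941/5000 ≈ 0.988200
step 2 [2y] zero: DF = P = 1901/2000 ≈ 0.950500
step 3 [3y] bond c/1=1/20: DF=(104603/100000 − 1/20·(0.988200+0.950500))/(1+1/20) = 9039/10000 ≈ 0.903900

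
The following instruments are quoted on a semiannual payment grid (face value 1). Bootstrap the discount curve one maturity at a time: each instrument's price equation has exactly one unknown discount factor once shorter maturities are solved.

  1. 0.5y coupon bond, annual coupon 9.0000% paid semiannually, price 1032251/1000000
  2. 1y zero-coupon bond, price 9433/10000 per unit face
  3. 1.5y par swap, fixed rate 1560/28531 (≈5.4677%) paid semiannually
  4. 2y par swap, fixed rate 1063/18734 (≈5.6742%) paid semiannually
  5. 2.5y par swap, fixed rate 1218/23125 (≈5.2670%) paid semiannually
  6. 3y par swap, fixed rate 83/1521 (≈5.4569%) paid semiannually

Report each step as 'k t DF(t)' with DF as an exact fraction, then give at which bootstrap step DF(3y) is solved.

1 1/2 4939/5000
2 1 9433/10000
3 3/2 461/500
4 2 8937/10000
5 5/2 4391/5000
6 3 4253/5000
DF(3y) is solved at step 6

step 1 [0.5y] bond c/2=9/200: DF=(1032251/1000000 − 9/200·(0))/(1+9/200) = 4939/5000 ≈ 0.987800
step 2 [1y] zero: DF = P = 9433/10000 ≈ 0.943300
step 3 [1.5y] swap r/2=780/28531: DF=(1 − 780/28531·(0.987800+0.943300))/(1+780/28531) = 461/500 ≈ 0.922000
step 4 [2y] swap r/2=1063/37468: DF=(1 − 1063/37468·(0.987800+0.943300+0.922000))/(1+1063/37468) = 8937/10000 ≈ 0.893700
step 5 [2.5y] swap r/2=609/23125: DF=(1 − 609/23125·(0.987800+0.943300+0.922000+0.893700))/(1+609/23125) = 4391/5000 ≈ 0.878200
step 6 [3y] swap r/2=83/3042: DF=(1 − 83/3042·(0.987800+0.943300+0.922000+0.893700+0.878200))/(1+83/3042) = 4253/5000 ≈ 0.850600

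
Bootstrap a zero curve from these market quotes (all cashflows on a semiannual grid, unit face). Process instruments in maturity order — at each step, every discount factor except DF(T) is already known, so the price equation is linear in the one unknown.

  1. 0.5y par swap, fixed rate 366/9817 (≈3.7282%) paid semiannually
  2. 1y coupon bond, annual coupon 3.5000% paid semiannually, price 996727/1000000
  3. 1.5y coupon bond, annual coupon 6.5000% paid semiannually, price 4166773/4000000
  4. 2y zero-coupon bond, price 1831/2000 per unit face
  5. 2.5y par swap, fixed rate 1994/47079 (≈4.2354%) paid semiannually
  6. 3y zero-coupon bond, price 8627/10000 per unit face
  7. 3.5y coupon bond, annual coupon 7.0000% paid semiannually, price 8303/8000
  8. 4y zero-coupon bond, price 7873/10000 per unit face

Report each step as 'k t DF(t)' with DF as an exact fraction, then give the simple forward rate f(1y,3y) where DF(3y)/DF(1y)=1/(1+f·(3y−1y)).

1 1/2 9817/10000
2 1 9627/10000
3 3/2 9477/10000
4 2 1831/2000
5 5/2 9003/10000
6 3 8627/10000
7 7/2 509/625
8 4 7873/10000
f(1y,3y) = ((9627/10000)/(8627/10000) − 1)/(2) = 500/8627 ≈ 5.7958%

step 1 [0.5y] swap r/2=183/9817: DF=(1 − 183/9817·(0))/(1+183/9817) = 9817/10000 ≈ 0.981700
step 2 [1y] bond c/2=7/400: DF=(996727/1000000 − 7/400·(0.981700))/(1+7/400) = 9627/10000 ≈ 0.962700
step 3 [1.5y] bond c/2=13/400: DF=(4166773/4000000 − 13/400·(0.981700+0.962700))/(1+13/400) = 9477/10000 ≈ 0.947700
step 4 [2y] zero: DF = P = 1831/2000 ≈ 0.915500
step 5 [2.5y] swap r/2=997/47079: DF=(1 − 997/47079·(0.981700+0.962700+0.947700+0.915500))/(1+997/47079) = 9003/10000 ≈ 0.900300
step 6 [3y] zero: DF = P = 8627/10000 ≈ 0.862700
step 7 [3.5y] bond c/2=7/200: DF=(8303/8000 − 7/200·(0.981700+0.962700+0.947700+0.915500+0.900300+0.862700))/(1+7/200) = 509/625 ≈ 0.814400
step 8 [4y] zero: DF = P = 7873/10000 ≈ 0.787300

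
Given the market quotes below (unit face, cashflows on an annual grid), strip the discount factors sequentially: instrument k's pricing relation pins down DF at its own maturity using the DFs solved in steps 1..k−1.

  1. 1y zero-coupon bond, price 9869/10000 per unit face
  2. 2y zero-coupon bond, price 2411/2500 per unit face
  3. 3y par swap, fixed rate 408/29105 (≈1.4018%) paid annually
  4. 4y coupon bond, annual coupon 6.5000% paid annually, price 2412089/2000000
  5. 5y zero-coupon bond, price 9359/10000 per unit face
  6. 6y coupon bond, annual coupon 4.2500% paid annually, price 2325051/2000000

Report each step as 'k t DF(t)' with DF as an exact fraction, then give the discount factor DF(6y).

1 1 9869/10000
2 2 2411/2500
3 3 1199/1250
4 4 2387/2500
5 5 9359/10000
6 6 4597/5000
DF(6y) = 4597/5000 ≈ 0.919400

step 1 [1y] zero: DF = P = 9869/10000 ≈ 0.986900
step 2 [2y] zero: DF = P = 2411/2500 ≈ 0.964400
step 3 [3y] swap r/1=408/29105: DF=(1 − 408/29105·(0.986900+0.964400))/(1+408/29105) = 1199/1250 ≈ 0.959200
step 4 [4y] bond c/1=13/200: DF=(2412089/2000000 − 13/200·(0.986900+0.964400+0.959200))/(1+13/200) = 2387/2500 ≈ 0.954800
step 5 [5y] zero: DF = P = 9359/10000 ≈ 0.935900
step 6 [6y] bond c/1=17/400: DF=(2325051/2000000 − 17/400·(0.986900+0.964400+0.959200+0.954800+0.935900))/(1+17/400) = 4597/5000 ≈ 0.919400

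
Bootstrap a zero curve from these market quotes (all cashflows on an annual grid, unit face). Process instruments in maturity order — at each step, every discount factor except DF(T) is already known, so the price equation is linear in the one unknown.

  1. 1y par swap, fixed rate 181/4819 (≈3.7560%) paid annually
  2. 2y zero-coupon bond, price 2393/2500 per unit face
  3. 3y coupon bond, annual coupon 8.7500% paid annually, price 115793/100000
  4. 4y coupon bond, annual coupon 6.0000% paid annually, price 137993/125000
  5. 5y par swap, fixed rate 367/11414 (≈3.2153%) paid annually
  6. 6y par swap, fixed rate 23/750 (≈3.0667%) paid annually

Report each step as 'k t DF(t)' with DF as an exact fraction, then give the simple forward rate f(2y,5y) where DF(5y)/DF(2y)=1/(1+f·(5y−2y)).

1 1 4819/5000
2 2 2393/2500
3 3 4551/5000
4 4 2203/2500
5 5 2133/2500
6 6 1043/1250
f(2y,5y) = ((2393/2500)/(2133/2500) − 1)/(3) = 260/6399 ≈ 4.0631%

step 1 [1y] swap r/1=181/4819: DF=(1 − 181/4819·(0))/(1+181/4819) = 4819/5000 ≈ 0.963800
step 2 [2y] zero: DF = P = 2393/2500 ≈ 0.957200
step 3 [3y] bond c/1=7/80: DF=(115793/100000 − 7/80·(0.963800+0.957200))/(1+7/80) = 4551/5000 ≈ 0.910200
step 4 [4y] bond c/1=3/50: DF=(137993/125000 − 3/50·(0.963800+0.957200+0.910200))/(1+3/50) = 2203/2500 ≈ 0.881200
step 5 [5y] swap r/1=367/11414: DF=(1 − 367/11414·(0.963800+0.957200+0.910200+0.881200))/(1+367/11414) = 2133/2500 ≈ 0.853200
step 6 [6y] swap r/1=23/750: DF=(1 − 23/750·(0.963800+0.957200+0.910200+0.881200+0.853200))/(1+23/750) = 1043/1250 ≈ 0.834400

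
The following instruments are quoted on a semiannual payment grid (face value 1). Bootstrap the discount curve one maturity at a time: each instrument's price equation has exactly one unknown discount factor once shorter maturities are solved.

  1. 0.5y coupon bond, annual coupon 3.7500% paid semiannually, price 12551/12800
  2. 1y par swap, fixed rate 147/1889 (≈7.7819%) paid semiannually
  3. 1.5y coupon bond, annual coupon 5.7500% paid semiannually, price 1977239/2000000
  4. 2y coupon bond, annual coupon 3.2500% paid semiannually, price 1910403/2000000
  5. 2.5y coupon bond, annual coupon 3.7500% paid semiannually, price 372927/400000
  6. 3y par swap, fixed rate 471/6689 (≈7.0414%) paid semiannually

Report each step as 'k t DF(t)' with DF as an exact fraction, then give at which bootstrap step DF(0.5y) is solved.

1 1/2 77/80
2 1 1853/2000
3 3/2 4541/5000
4 2 1119/1250
5 5/2 1059/1250
6 3 2029/2500
DF(0.5y) is solved at step 1

step 1 [0.5y] bond c/2=3/160: DF=(12551/12800 − 3/160·(0))/(1+3/160) = 77/80 ≈ 0.962500
step 2 [1y] swap r/2=147/3778: DF=(1 − 147/3778·(0.962500))/(1+147/3778) = 1853/2000 ≈ 0.926500
step 3 [1.5y] bond c/2=23/800: DF=(1977239/2000000 − 23/800·(0.962500+0.926500))/(1+23/800) = 4541/5000 ≈ 0.908200
step 4 [2y] bond c/2=13/800: DF=(1910403/2000000 − 13/800·(0.962500+0.926500+0.908200))/(1+13/800) = 1119/1250 ≈ 0.895200
step 5 [2.5y] bond c/2=3/160: DF=(372927/400000 − 3/160·(0.962500+0.926500+0.908200+0.895200))/(1+3/160) = 1059/1250 ≈ 0.847200
step 6 [3y] swap r/2=471/13378: DF=(1 − 471/13378·(0.962500+0.926500+0.908200+0.895200+0.847200))/(1+471/13378) = 2029/2500 ≈ 0.811600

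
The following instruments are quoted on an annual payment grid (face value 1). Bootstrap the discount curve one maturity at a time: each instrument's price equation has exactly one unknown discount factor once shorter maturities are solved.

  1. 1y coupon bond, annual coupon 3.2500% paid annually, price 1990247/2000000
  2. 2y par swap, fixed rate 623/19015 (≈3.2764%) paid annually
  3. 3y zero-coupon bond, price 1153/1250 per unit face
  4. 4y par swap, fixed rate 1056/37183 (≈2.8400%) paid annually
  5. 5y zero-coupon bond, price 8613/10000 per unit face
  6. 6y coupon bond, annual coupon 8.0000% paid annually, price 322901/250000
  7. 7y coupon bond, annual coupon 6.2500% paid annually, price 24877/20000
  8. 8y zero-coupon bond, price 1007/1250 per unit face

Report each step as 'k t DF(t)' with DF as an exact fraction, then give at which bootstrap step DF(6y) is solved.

1 1 4819/5000
2 2 9377/10000
3 3 1153/1250
4 4 559/625
5 5 8613/10000
6 6 8567/10000
7 7 8509/10000
8 8 1007/1250
DF(6y) is solved at step 6

step 1 [1y] bond c/1=13/400: DF=(1990247/2000000 − 13/400·(0))/(1+13/400) = 4819/5000 ≈ 0.963800
step 2 [2y] swap r/1=623/19015: DF=(1 − 623/19015·(0.963800))/(1+623/19015) = 9377/10000 ≈ 0.937700
step 3 [3y] zero: DF = P = 1153/1250 ≈ 0.922400
step 4 [4y] swap r/1=1056/37183: DF=(1 − 1056/37183·(0.963800+0.937700+0.922400))/(1+1056/37183) = 559/625 ≈ 0.894400
step 5 [5y] zero: DF = P = 8613/10000 ≈ 0.861300
step 6 [6y] bond c/1=2/25: DF=(322901/250000 − 2/25·(0.963800+0.937700+0.922400+0.894400+0.861300))/(1+2/25) = 8567/10000 ≈ 0.856700
step 7 [7y] bond c/1=1/16: DF=(24877/20000 − 1/16·(0.963800+0.937700+0.922400+0.894400+0.861300+0.856700))/(1+1/16) = 8509/10000 ≈ 0.850900
step 8 [8y] zero: DF = P = 1007/1250 ≈ 0.805600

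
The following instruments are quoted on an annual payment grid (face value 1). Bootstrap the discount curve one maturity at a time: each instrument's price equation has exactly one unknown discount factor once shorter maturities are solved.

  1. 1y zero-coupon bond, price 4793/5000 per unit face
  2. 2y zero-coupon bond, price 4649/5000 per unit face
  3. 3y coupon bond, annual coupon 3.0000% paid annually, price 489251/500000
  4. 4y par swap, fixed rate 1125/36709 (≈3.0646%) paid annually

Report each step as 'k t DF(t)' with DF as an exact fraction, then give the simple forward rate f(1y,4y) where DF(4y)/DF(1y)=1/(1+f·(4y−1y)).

1 1 4793/5000
2 2 4649/5000
3 3 179/200
4 4 71/80
f(1y,4y) = ((4793/5000)/(71/80) − 1)/(3) = 237/8875 ≈ 2.6704%

step 1 [1y] zero: DF = P = 4793/5000 ≈ 0.958600
step 2 [2y] zero: DF = P = 4649/5000 ≈ 0.929800
step 3 [3y] bond c/1=3/100: DF=(489251/500000 − 3/100·(0.958600+0.929800))/(1+3/100) = 179/200 ≈ 0.895000
step 4 [4y] swap r/1=1125/36709: DF=(1 − 1125/36709·(0.958600+0.929800+0.895000))/(1+1125/36709) = 71/80 ≈ 0.887500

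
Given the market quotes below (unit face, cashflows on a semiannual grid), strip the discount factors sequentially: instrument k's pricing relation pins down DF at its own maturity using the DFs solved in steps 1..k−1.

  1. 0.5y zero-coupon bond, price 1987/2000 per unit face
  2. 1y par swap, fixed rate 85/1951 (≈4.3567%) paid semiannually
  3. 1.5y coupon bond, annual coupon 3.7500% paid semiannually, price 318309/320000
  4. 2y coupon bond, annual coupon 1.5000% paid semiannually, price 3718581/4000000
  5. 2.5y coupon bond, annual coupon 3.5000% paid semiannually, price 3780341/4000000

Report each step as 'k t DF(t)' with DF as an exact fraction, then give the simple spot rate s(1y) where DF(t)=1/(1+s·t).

1 1/2 1987/2000
2 1 383/400
3 3/2 1881/2000
4 2 2253/2500
5 5/2 2159/2500
s(1y) = (1/(383/400) − 1)/(1) = 17/383 ≈ 4.4386%

step 1 [0.5y] zero: DF = P = 1987/2000 ≈ 0.993500
step 2 [1y] swap r/2=85/3902: DF=(1 − 85/3902·(0.993500))/(1+85/3902) = 383/400 ≈ 0.957500
step 3 [1.5y] bond c/2=3/160: DF=(318309/320000 − 3/160·(0.993500+0.957500))/(1+3/160) = 1881/2000 ≈ 0.940500
step 4 [2y] bond c/2=3/400: DF=(3718581/4000000 − 3/400·(0.993500+0.957500+0.940500))/(1+3/400) = 2253/2500 ≈ 0.901200
step 5 [2.5y] bond c/2=7/400: DF=(3780341/4000000 − 7/400·(0.993500+0.957500+0.940500+0.901200))/(1+7/400) = 2159/2500 ≈ 0.863600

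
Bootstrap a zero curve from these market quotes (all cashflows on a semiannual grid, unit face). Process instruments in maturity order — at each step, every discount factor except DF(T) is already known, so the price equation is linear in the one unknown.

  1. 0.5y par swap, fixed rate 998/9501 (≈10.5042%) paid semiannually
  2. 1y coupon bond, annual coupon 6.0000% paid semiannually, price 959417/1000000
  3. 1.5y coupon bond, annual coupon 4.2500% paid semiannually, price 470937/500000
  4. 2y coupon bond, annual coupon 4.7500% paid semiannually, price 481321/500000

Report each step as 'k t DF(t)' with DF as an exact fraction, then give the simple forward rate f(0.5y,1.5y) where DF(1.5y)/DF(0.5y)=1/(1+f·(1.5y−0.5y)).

step 1 [0.5y] swap r/2=499/9501: DF=(1 − 499/9501·(0))/(1+499/9501) = 9501/10000 ≈ 0.950100
step 2 [1y] bond c/2=3/100: DF=(959417/1000000 − 3/100·(0.950100))/(1+3/100) = 4519/5000 ≈ 0.903800
step 3 [1.5y] bond c/2=17/800: DF=(470937/500000 − 17/800·(0.950100+0.903800))/(1+17/800) = 8837/10000 ≈ 0.883700
step 4 [2y] bond c/2=19/800: DF=(481321/500000 − 19/800·(0.950100+0.903800+0.883700))/(1+19/800) = 548/625 ≈ 0.876800

1 1/2 9501/10000
2 1 4519/5000
3 3/2 8837/10000
4 2 548/625
f(0.5y,1.5y) = ((9501/10000)/(8837/10000) − 1)/(1) = 664/8837 ≈ 7.5139%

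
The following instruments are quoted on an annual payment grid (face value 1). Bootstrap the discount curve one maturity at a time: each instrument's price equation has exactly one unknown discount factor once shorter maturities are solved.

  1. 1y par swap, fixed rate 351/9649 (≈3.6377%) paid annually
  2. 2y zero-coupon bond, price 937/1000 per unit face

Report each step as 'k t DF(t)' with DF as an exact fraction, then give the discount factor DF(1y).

step 1 [1y] swap r/1=351/9649: DF=(1 − 351/9649·(0))/(1+351/9649) = 9649/10000 ≈ 0.964900
step 2 [2y] zero: DF = P = 937/1000 ≈ 0.937000

1 1 9649/10000
2 2 937/1000
DF(1y) = 9649/10000 ≈ 0.964900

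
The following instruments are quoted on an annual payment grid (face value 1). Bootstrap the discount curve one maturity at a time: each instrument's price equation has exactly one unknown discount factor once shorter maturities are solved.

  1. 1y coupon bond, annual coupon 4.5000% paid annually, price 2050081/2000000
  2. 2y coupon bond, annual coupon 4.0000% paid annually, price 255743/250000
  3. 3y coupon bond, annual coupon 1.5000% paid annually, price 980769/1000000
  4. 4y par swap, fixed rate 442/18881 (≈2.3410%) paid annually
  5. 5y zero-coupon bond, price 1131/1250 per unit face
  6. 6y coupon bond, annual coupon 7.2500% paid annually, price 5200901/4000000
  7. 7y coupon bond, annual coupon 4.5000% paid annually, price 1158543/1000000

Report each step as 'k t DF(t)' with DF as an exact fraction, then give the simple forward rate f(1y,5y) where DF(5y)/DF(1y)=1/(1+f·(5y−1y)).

step 1 [1y] bond c/1=9/200: DF=(2050081/2000000 − 9/200·(0))/(1+9/200) = 9809/10000 ≈ 0.980900
step 2 [2y] bond c/1=1/25: DF=(255743/250000 − 1/25·(0.980900))/(1+1/25) = 9459/10000 ≈ 0.945900
step 3 [3y] bond c/1=3/200: DF=(980769/1000000 − 3/200·(0.980900+0.945900))/(1+3/200) = 4689/5000 ≈ 0.937800
step 4 [4y] swap r/1=442/18881: DF=(1 − 442/18881·(0.980900+0.945900+0.937800))/(1+442/18881) = 2279/2500 ≈ 0.911600
step 5 [5y] zero: DF = P = 1131/1250 ≈ 0.904800
step 6 [6y] bond c/1=29/400: DF=(5200901/4000000 − 29/400·(0.980900+0.945900+0.937800+0.911600+0.904800))/(1+29/400) = 8959/10000 ≈ 0.895900
step 7 [7y] bond c/1=9/200: DF=(1158543/1000000 − 9/200·(0.980900+0.945900+0.937800+0.911600+0.904800+0.895900))/(1+9/200) = 1737/2000 ≈ 0.868500

1 1 9809/10000
2 2 9459/10000
3 3 4689/5000
4 4 2279/2500
5 5 1131/1250
6 6 8959/10000
7 7 1737/2000
f(1y,5y) = ((9809/10000)/(1131/1250) − 1)/(4) = 761/36192 ≈ 2.1027%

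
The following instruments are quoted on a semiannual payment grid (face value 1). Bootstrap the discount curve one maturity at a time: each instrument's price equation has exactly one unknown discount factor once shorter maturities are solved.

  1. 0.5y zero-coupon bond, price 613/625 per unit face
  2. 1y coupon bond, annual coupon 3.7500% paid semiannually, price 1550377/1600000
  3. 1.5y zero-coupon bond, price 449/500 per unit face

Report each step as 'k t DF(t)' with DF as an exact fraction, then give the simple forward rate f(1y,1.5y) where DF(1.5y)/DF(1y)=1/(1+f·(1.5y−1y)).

step 1 [0.5y] zero: DF = P = 613/625 ≈ 0.980800
step 2 [1y] bond c/2=3/160: DF=(1550377/1600000 − 3/160·(0.980800))/(1+3/160) = 9331/10000 ≈ 0.933100
step 3 [1.5y] zero: DF = P = 449/500 ≈ 0.898000

1 1/2 613/625
2 1 9331/10000
3 3/2 449/500
f(1y,1.5y) = ((9331/10000)/(449/500) − 1)/(1/2) = 351/4490 ≈ 7.8174%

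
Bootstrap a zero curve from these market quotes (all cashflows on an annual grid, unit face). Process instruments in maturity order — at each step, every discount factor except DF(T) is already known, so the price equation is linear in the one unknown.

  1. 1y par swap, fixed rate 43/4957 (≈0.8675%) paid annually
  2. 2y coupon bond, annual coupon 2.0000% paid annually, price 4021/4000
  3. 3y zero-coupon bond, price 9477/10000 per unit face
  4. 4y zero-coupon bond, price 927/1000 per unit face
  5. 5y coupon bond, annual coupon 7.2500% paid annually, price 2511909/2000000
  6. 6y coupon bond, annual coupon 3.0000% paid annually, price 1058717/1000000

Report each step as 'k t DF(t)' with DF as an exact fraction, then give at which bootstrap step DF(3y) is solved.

1 1 4957/5000
2 2 9661/10000
3 3 9477/10000
4 4 927/1000
5 5 114/125
6 6 8897/10000
DF(3y) is solved at step 3

step 1 [1y] swap r/1=43/4957: DF=(1 − 43/4957·(0))/(1+43/4957) = 4957/5000 ≈ 0.991400
step 2 [2y] bond c/1=1/50: DF=(4021/4000 − 1/50·(0.991400))/(1+1/50) = 9661/10000 ≈ 0.966100
step 3 [3y] zero: DF = P = 9477/10000 ≈ 0.947700
step 4 [4y] zero: DF = P = 927/1000 ≈ 0.927000
step 5 [5y] bond c/1=29/400: DF=(2511909/2000000 − 29/400·(0.991400+0.966100+0.947700+0.927000))/(1+29/400) = 114/125 ≈ 0.912000
step 6 [6y] bond c/1=3/100: DF=(1058717/1000000 − 3/100·(0.991400+0.966100+0.947700+0.927000+0.912000))/(1+3/100) = 8897/10000 ≈ 0.889700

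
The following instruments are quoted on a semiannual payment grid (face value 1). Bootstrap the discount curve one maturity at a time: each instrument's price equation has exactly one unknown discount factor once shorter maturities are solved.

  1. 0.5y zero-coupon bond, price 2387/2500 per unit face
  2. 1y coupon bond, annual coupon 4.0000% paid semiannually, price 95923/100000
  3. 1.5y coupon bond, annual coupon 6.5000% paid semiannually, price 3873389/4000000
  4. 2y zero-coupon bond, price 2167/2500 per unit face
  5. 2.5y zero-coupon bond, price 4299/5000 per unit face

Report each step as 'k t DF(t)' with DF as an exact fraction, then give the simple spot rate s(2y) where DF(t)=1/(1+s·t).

1 1/2 2387/2500
2 1 9217/10000
3 3/2 2197/2500
4 2 2167/2500
5 5/2 4299/5000
s(2y) = (1/(2167/2500) − 1)/(2) = 333/4334 ≈ 7.6834%

step 1 [0.5y] zero: DF = P = 2387/2500 ≈ 0.954800
step 2 [1y] bond c/2=1/50: DF=(95923/100000 − 1/50·(0.954800))/(1+1/50) = 9217/10000 ≈ 0.921700
step 3 [1.5y] bond c/2=13/400: DF=(3873389/4000000 − 13/400·(0.954800+0.921700))/(1+13/400) = 2197/2500 ≈ 0.878800
step 4 [2y] zero: DF = P = 2167/2500 ≈ 0.866800
step 5 [2.5y] zero: DF = P = 4299/5000 ≈ 0.859800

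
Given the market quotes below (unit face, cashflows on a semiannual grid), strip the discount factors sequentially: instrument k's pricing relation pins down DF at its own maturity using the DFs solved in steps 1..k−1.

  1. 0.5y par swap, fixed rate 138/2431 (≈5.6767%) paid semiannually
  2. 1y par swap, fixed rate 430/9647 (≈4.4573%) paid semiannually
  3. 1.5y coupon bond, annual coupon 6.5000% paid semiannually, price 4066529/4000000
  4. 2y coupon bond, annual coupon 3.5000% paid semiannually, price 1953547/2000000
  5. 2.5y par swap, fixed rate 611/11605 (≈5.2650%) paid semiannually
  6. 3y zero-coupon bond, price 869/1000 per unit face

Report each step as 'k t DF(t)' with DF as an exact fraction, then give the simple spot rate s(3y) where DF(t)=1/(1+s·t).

step 1 [0.5y] swap r/2=69/2431: DF=(1 − 69/2431·(0))/(1+69/2431) = 2431/2500 ≈ 0.972400
step 2 [1y] swap r/2=215/9647: DF=(1 − 215/9647·(0.972400))/(1+215/9647) = 957/1000 ≈ 0.957000
step 3 [1.5y] bond c/2=13/400: DF=(4066529/4000000 − 13/400·(0.972400+0.957000))/(1+13/400) = 9239/10000 ≈ 0.923900
step 4 [2y] bond c/2=7/400: DF=(1953547/2000000 − 7/400·(0.972400+0.957000+0.923900))/(1+7/400) = 9109/10000 ≈ 0.910900
step 5 [2.5y] swap r/2=611/23210: DF=(1 − 611/23210·(0.972400+0.957000+0.923900+0.910900))/(1+611/23210) = 4389/5000 ≈ 0.877800
step 6 [3y] zero: DF = P = 869/1000 ≈ 0.869000

1 1/2 2431/2500
2 1 957/1000
3 3/2 9239/10000
4 2 9109/10000
5 5/2 4389/5000
6 3 869/1000
s(3y) = (1/(869/1000) − 1)/(3) = 131/2607 ≈ 5.0249%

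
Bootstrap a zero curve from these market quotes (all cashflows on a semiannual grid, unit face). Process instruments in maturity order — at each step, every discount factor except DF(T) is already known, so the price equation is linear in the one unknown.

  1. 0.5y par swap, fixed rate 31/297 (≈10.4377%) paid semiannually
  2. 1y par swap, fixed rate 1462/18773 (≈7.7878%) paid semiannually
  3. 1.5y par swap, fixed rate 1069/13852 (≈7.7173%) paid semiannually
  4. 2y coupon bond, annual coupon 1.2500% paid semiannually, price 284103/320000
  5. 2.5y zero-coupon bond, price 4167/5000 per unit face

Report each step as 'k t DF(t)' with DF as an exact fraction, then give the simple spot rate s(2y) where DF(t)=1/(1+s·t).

step 1 [0.5y] swap r/2=31/594: DF=(1 − 31/594·(0))/(1+31/594) = 594/625 ≈ 0.950400
step 2 [1y] swap r/2=731/18773: DF=(1 − 731/18773·(0.950400))/(1+731/18773) = 9269/10000 ≈ 0.926900
step 3 [1.5y] swap r/2=1069/27704: DF=(1 − 1069/27704·(0.950400+0.926900))/(1+1069/27704) = 8931/10000 ≈ 0.893100
step 4 [2y] bond c/2=1/160: DF=(284103/320000 − 1/160·(0.950400+0.926900+0.893100))/(1+1/160) = 8651/10000 ≈ 0.865100
step 5 [2.5y] zero: DF = P = 4167/5000 ≈ 0.833400

1 1/2 594/625
2 1 9269/10000
3 3/2 8931/10000
4 2 8651/10000
5 5/2 4167/5000
s(2y) = (1/(8651/10000) − 1)/(2) = 1349/17302 ≈ 7.7968%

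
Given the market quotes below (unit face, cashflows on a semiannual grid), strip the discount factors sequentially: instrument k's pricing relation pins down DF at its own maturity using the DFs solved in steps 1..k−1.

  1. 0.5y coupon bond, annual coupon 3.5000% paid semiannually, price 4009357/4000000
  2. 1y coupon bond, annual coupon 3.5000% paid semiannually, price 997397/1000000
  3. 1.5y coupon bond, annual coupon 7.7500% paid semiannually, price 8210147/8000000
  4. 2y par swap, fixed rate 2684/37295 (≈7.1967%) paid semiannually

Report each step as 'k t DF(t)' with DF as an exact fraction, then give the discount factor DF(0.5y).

1 1/2 9851/10000
2 1 9633/10000
3 3/2 9153/10000
4 2 4329/5000
DF(0.5y) = 9851/10000 ≈ 0.985100

step 1 [0.5y] bond c/2=7/400: DF=(4009357/4000000 − 7/400·(0))/(1+7/400) = 9851/10000 ≈ 0.985100
step 2 [1y] bond c/2=7/400: DF=(997397/1000000 − 7/400·(0.985100))/(1+7/400) = 9633/10000 ≈ 0.963300
step 3 [1.5y] bond c/2=31/800: DF=(8210147/8000000 − 31/800·(0.985100+0.963300))/(1+31/800) = 9153/10000 ≈ 0.915300
step 4 [2y] swap r/2=1342/37295: DF=(1 − 1342/37295·(0.985100+0.963300+0.915300))/(1+1342/37295) = 4329/5000 ≈ 0.865800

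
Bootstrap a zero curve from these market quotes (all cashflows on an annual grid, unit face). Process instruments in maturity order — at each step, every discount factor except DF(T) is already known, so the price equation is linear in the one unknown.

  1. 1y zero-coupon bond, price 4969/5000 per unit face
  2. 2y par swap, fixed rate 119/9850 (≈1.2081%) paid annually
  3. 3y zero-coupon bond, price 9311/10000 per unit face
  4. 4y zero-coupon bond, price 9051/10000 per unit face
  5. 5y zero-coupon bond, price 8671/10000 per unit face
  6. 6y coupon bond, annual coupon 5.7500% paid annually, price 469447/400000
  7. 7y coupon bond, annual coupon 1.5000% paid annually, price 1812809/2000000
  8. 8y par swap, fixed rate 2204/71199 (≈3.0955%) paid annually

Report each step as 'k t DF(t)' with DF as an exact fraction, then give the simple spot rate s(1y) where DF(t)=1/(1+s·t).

1 1 4969/5000
2 2 4881/5000
3 3 9311/10000
4 4 9051/10000
5 5 8671/10000
6 6 8557/10000
7 7 8113/10000
8 8 1949/2500
s(1y) = (1/(4969/5000) − 1)/(1) = 31/4969 ≈ 0.6239%

step 1 [1y] zero: DF = P = 4969/5000 ≈ 0.993800
step 2 [2y] swap r/1=119/9850: DF=(1 − 119/9850·(0.993800))/(1+119/9850) = 4881/5000 ≈ 0.976200
step 3 [3y] zero: DF = P = 9311/10000 ≈ 0.931100
step 4 [4y] zero: DF = P = 9051/10000 ≈ 0.905100
step 5 [5y] zero: DF = P = 8671/10000 ≈ 0.867100
step 6 [6y] bond c/1=23/400: DF=(469447/400000 − 23/400·(0.993800+0.976200+0.931100+0.905100+0.867100))/(1+23/400) = 8557/10000 ≈ 0.855700
step 7 [7y] bond c/1=3/200: DF=(1812809/2000000 − 3/200·(0.993800+0.976200+0.931100+0.905100+0.867100+0.855700))/(1+3/200) = 8113/10000 ≈ 0.811300
step 8 [8y] swap r/1=2204/71199: DF=(1 − 2204/71199·(0.993800+0.976200+0.931100+0.905100+0.867100+0.855700+0.811300))/(1+2204/71199) = 1949/2500 ≈ 0.779600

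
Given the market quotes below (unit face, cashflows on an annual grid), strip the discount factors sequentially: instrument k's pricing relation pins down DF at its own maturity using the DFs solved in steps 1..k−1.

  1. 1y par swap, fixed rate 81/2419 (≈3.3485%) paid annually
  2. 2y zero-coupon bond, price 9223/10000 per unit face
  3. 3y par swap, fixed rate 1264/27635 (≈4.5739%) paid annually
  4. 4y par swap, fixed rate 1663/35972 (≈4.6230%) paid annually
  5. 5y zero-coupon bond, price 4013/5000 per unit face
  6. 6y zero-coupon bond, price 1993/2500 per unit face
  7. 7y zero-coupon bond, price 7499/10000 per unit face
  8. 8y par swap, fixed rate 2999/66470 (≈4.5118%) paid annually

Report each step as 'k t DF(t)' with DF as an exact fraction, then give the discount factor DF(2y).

step 1 [1y] swap r/1=81/2419: DF=(1 − 81/2419·(0))/(1+81/2419) = 2419/2500 ≈ 0.967600
step 2 [2y] zero: DF = P = 9223/10000 ≈ 0.922300
step 3 [3y] swap r/1=1264/27635: DF=(1 − 1264/27635·(0.967600+0.922300))/(1+1264/27635) = 546/625 ≈ 0.873600
step 4 [4y] swap r/1=1663/35972: DF=(1 − 1663/35972·(0.967600+0.922300+0.873600))/(1+1663/35972) = 8337/10000 ≈ 0.833700
step 5 [5y] zero: DF = P = 4013/5000 ≈ 0.802600
step 6 [6y] zero: DF = P = 1993/2500 ≈ 0.797200
step 7 [7y] zero: DF = P = 7499/10000 ≈ 0.749900
step 8 [8y] swap r/1=2999/66470: DF=(1 − 2999/66470·(0.967600+0.922300+0.873600+0.833700+0.802600+0.797200+0.749900))/(1+2999/66470) = 7001/10000 ≈ 0.700100

1 1 2419/2500
2 2 9223/10000
3 3 546/625
4 4 8337/10000
5 5 4013/5000
6 6 1993/2500
7 7 7499/10000
8 8 7001/10000
DF(2y) = 9223/10000 ≈ 0.922300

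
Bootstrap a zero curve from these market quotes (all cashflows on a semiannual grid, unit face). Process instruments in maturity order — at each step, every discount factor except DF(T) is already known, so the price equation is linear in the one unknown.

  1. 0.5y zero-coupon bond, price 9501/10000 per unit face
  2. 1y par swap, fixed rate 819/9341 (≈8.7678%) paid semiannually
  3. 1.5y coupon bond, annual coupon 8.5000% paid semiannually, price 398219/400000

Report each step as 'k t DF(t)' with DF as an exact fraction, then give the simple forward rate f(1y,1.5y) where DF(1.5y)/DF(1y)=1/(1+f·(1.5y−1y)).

step 1 [0.5y] zero: DF = P = 9501/10000 ≈ 0.950100
step 2 [1y] swap r/2=819/18682: DF=(1 − 819/18682·(0.950100))/(1+819/18682) = 9181/10000 ≈ 0.918100
step 3 [1.5y] bond c/2=17/400: DF=(398219/400000 − 17/400·(0.950100+0.918100))/(1+17/400) = 2197/2500 ≈ 0.878800

1 1/2 9501/10000
2 1 9181/10000
3 3/2 2197/2500
f(1y,1.5y) = ((9181/10000)/(2197/2500) − 1)/(1/2) = 393/4394 ≈ 8.9440%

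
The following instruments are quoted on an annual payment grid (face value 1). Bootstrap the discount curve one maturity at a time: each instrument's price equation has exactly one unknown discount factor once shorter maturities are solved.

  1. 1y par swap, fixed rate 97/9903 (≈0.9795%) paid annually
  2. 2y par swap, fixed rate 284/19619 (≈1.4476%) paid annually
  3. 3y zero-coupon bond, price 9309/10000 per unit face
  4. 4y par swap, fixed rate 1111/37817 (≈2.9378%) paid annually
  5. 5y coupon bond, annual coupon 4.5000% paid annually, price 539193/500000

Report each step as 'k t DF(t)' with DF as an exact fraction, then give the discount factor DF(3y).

1 1 9903/10000
2 2 2429/2500
3 3 9309/10000
4 4 8889/10000
5 5 8691/10000
DF(3y) = 9309/10000 ≈ 0.930900

step 1 [1y] swap r/1=97/9903: DF=(1 − 97/9903·(0))/(1+97/9903) = 9903/10000 ≈ 0.990300
step 2 [2y] swap r/1=284/19619: DF=(1 − 284/19619·(0.990300))/(1+284/19619) = 2429/2500 ≈ 0.971600
step 3 [3y] zero: DF = P = 9309/10000 ≈ 0.930900
step 4 [4y] swap r/1=1111/37817: DF=(1 − 1111/37817·(0.990300+0.971600+0.930900))/(1+1111/37817) = 8889/10000 ≈ 0.888900
step 5 [5y] bond c/1=9/200: DF=(539193/500000 − 9/200·(0.990300+0.971600+0.930900+0.888900))/(1+9/200) = 8691/10000 ≈ 0.869100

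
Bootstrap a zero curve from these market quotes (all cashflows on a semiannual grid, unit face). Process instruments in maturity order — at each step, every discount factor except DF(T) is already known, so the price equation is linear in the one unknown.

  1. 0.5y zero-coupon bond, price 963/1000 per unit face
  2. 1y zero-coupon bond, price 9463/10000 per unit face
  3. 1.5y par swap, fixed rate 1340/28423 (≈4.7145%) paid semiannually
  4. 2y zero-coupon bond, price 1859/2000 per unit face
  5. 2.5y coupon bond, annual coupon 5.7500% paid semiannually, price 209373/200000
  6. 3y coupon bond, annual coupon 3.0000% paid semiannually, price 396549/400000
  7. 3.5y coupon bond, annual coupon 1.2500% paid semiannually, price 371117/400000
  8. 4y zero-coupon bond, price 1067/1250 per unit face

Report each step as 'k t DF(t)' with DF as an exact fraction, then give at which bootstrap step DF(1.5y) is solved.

1 1/2 963/1000
2 1 9463/10000
3 3/2 933/1000
4 2 1859/2000
5 5/2 4561/5000
6 3 363/400
7 7/2 8873/10000
8 4 1067/1250
DF(1.5y) is solved at step 3

step 1 [0.5y] zero: DF = P = 963/1000 ≈ 0.963000
step 2 [1y] zero: DF = P = 9463/10000 ≈ 0.946300
step 3 [1.5y] swap r/2=670/28423: DF=(1 − 670/28423·(0.963000+0.946300))/(1+670/28423) = 933/1000 ≈ 0.933000
step 4 [2y] zero: DF = P = 1859/2000 ≈ 0.929500
step 5 [2.5y] bond c/2=23/800: DF=(209373/200000 − 23/800·(0.963000+0.946300+0.933000+0.929500))/(1+23/800) = 4561/5000 ≈ 0.912200
step 6 [3y] bond c/2=3/200: DF=(396549/400000 − 3/200·(0.963000+0.946300+0.933000+0.929500+0.912200))/(1+3/200) = 363/400 ≈ 0.907500
step 7 [3.5y] bond c/2=1/160: DF=(371117/400000 − 1/160·(0.963000+0.946300+0.933000+0.929500+0.912200+0.907500))/(1+1/160) = 8873/10000 ≈ 0.887300
step 8 [4y] zero: DF = P = 1067/1250 ≈ 0.853600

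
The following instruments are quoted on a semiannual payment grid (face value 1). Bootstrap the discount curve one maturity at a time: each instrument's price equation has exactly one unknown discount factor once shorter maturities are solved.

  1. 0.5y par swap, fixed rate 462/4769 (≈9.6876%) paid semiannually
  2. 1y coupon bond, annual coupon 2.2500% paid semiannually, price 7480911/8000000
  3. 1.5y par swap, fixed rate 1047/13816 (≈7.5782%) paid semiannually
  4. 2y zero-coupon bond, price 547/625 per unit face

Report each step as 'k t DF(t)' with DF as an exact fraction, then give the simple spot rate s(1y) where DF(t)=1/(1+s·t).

1 1/2 4769/5000
2 1 9141/10000
3 3/2 8953/10000
4 2 547/625
s(1y) = (1/(9141/10000) − 1)/(1) = 859/9141 ≈ 9.3972%

step 1 [0.5y] swap r/2=231/4769: DF=(1 − 231/4769·(0))/(1+231/4769) = 4769/5000 ≈ 0.953800
step 2 [1y] bond c/2=9/800: DF=(7480911/8000000 − 9/800·(0.953800))/(1+9/800) = 9141/10000 ≈ 0.914100
step 3 [1.5y] swap r/2=1047/27632: DF=(1 − 1047/27632·(0.953800+0.914100))/(1+1047/27632) = 8953/10000 ≈ 0.895300
step 4 [2y] zero: DF = P = 547/625 ≈ 0.875200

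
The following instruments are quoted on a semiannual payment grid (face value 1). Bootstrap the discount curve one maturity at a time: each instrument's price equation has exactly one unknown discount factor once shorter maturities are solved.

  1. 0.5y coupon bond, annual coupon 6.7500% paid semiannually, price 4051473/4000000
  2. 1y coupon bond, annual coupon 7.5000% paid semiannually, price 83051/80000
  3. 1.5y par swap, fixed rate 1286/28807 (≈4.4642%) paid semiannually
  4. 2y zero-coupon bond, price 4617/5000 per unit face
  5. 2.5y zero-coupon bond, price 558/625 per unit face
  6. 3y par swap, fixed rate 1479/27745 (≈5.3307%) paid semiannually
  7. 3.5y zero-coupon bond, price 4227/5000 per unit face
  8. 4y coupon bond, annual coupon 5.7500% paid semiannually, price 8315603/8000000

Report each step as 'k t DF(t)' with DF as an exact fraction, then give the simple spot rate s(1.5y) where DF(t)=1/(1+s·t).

1 1/2 4899/5000
2 1 2413/2500
3 3/2 9357/10000
4 2 4617/5000
5 5/2 558/625
6 3 8521/10000
7 7/2 4227/5000
8 4 8317/10000
s(1.5y) = (1/(9357/10000) − 1)/(3/2) = 1286/28071 ≈ 4.5812%

step 1 [0.5y] bond c/2=27/800: DF=(4051473/4000000 − 27/800·(0))/(1+27/800) = 4899/5000 ≈ 0.979800
step 2 [1y] bond c/2=3/80: DF=(83051/80000 − 3/80·(0.979800))/(1+3/80) = 2413/2500 ≈ 0.965200
step 3 [1.5y] swap r/2=643/28807: DF=(1 − 643/28807·(0.979800+0.965200))/(1+643/28807) = 9357/10000 ≈ 0.935700
step 4 [2y] zero: DF = P = 4617/5000 ≈ 0.923400
step 5 [2.5y] zero: DF = P = 558/625 ≈ 0.892800
step 6 [3y] swap r/2=1479/55490: DF=(1 − 1479/55490·(0.979800+0.965200+0.935700+0.923400+0.892800))/(1+1479/55490) = 8521/10000 ≈ 0.852100
step 7 [3.5y] zero: DF = P = 4227/5000 ≈ 0.845400
step 8 [4y] bond c/2=23/800: DF=(8315603/8000000 − 23/800·(0.979800+0.965200+0.935700+0.923400+0.892800+0.852100+0.845400))/(1+23/800) = 8317/10000 ≈ 0.831700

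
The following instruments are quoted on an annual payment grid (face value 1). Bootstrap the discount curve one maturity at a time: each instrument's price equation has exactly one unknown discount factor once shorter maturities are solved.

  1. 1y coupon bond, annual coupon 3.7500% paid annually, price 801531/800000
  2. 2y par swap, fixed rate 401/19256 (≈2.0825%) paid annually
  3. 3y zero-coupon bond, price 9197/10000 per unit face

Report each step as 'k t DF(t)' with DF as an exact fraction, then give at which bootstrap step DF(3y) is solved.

1 1 9657/10000
2 2 9599/10000
3 3 9197/10000
DF(3y) is solved at step 3

step 1 [1y] bond c/1=3/80: DF=(801531/800000 − 3/80·(0))/(1+3/80) = 9657/10000 ≈ 0.965700
step 2 [2y] swap r/1=401/19256: DF=(1 − 401/19256·(0.965700))/(1+401/19256) = 9599/10000 ≈ 0.959900
step 3 [3y] zero: DF = P = 9197/10000 ≈ 0.919700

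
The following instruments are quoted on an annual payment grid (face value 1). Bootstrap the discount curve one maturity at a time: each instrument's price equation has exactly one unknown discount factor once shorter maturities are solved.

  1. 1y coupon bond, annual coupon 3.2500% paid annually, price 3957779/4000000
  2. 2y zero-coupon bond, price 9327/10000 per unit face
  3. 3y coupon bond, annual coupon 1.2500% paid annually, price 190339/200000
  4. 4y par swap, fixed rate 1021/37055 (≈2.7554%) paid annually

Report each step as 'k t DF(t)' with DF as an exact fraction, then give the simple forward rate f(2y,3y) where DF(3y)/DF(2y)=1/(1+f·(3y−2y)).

1 1 9583/10000
2 2 9327/10000
3 3 4583/5000
4 4 8979/10000
f(2y,3y) = ((9327/10000)/(4583/5000) − 1)/(1) = 161/9166 ≈ 1.7565%

step 1 [1y] bond c/1=13/400: DF=(3957779/4000000 − 13/400·(0))/(1+13/400) = 9583/10000 ≈ 0.958300
step 2 [2y] zero: DF = P = 9327/10000 ≈ 0.932700
step 3 [3y] bond c/1=1/80: DF=(190339/200000 − 1/80·(0.958300+0.932700))/(1+1/80) = 4583/5000 ≈ 0.916600
step 4 [4y] swap r/1=1021/37055: DF=(1 − 1021/37055·(0.958300+0.932700+0.916600))/(1+1021/37055) = 8979/10000 ≈ 0.897900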